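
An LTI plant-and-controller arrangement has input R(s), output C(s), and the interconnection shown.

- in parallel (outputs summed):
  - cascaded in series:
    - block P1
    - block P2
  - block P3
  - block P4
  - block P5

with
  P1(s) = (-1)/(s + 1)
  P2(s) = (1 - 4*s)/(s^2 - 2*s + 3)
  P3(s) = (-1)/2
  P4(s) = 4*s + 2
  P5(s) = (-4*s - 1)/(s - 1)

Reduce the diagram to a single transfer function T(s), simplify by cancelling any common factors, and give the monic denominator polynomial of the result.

The answer is s^4 - 2*s^3 + 2*s^2 + 2*s - 3.

Reasoning:
Step 1 - reduce the series chain P1, P2 gives (4*s - 1)/(s^3 - s^2 + s + 3)
Step 2 - add (P1*P2), P3, P4, P5 (parallel) gives (8*s^5 - 21*s^4 + 16*s^3 + 24*s^2 - 54*s - 13)/(2*s^4 - 4*s^3 + 4*s^2 + 4*s - 6)
No further cancellation is possible in the step-2 result, so that is T(s). Its denominator becomes monic after dividing by the leading coefficient 2.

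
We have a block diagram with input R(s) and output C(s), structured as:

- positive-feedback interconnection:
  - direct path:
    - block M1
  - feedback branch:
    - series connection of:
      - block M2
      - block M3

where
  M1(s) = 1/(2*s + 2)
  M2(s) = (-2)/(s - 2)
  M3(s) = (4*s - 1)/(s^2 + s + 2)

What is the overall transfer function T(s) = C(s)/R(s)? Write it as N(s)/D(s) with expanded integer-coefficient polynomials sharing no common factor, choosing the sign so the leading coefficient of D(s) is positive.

Answer: (s^3 - s^2 - 4)/(2*s^4 - 2*s^2 - 10)

Working:
Step 1. multiply M2, M3 (series) = (2 - 8*s)/(s^3 - s^2 - 4)
Step 2. collapse the loop (M1 forward, (M2*M3) return) - this is the overall T(s), already in the required normalized form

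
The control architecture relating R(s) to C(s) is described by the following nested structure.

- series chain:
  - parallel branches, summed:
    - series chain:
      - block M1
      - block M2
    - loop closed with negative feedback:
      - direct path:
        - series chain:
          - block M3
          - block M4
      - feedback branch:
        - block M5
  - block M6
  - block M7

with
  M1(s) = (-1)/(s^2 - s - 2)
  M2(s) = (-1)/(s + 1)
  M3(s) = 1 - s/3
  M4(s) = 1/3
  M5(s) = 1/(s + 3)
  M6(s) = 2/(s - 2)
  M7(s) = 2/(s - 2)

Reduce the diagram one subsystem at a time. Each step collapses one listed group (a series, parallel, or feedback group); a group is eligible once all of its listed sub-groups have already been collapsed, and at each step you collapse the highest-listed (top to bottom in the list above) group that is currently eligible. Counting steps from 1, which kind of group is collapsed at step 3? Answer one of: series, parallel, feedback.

Step 1. reduce the series chain M1, M2
Step 2. multiply M3, M4 (series)
Step 3. close the feedback loop around (M3*M4), M5
Step 4. sum the parallel branches (M1*M2), [(M3*M4)/(1+(M3*M4)*M5)]
Step 5. cascade ((M1*M2)+[(M3*M4)/(1+(M3*M4)*M5)]), M6, M7
At step 3 the group reduced is feedback.

Final answer: feedback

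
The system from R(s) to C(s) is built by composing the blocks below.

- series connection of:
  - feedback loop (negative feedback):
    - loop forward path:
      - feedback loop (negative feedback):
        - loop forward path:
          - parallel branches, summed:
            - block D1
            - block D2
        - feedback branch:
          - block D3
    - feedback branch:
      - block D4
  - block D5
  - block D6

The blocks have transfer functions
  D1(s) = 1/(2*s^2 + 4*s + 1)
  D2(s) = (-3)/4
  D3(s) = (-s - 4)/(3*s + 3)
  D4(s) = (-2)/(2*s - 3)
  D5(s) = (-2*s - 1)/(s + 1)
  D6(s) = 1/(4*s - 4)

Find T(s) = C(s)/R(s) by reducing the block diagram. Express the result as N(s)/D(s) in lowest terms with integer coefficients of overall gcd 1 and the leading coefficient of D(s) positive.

Step 1 - add D1, D2 (parallel) = (-6*s^2 - 12*s + 1)/(8*s^2 + 16*s + 4)
Step 2 - collapse the loop ((D1+D2) forward, D3 return) = (-18*s^3 - 54*s^2 - 33*s + 3)/(30*s^3 + 108*s^2 + 107*s + 8)
Step 3 - close the feedback loop around [(D1+D2)/(1+(D1+D2)*D3)], D4 = (-36*s^4 - 54*s^3 + 96*s^2 + 105*s - 9)/(60*s^4 + 162*s^3 - 2*s^2 - 239*s - 30)
Step 4 - reduce the series chain [[(D1+D2)/(1+(D1+D2)*D3)]/(1+[(D1+D2)/(1+(D1+D2)*D3)]*D4)], D5, D6; the result is T(s) itself (integer coefficients, no common factor, positive leading denominator coefficient)

Final answer: (72*s^4 + 72*s^3 - 210*s^2 - 96*s + 9)/(240*s^5 + 408*s^4 - 656*s^3 - 948*s^2 + 836*s + 120)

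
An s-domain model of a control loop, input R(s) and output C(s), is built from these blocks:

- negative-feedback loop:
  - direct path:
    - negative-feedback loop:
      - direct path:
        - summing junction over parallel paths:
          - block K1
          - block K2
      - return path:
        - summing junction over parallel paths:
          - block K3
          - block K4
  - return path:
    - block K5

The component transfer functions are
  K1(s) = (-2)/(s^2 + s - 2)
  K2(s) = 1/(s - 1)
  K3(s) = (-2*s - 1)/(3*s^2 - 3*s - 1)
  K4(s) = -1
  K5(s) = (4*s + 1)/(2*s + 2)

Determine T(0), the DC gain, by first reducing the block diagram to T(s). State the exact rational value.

1. combine K1, K2 in parallel; result s/(s^2 + s - 2)
2. sum the parallel branches K3, K4; result (-3*s^2 + s)/(3*s^2 - 3*s - 1)
3. reduce the feedback loop with forward (K1+K2) and return (K3+K4); result (3*s^3 - 3*s^2 - s)/(3*s^4 - 3*s^3 - 9*s^2 + 5*s + 2)
4. feedback reduction of [(K1+K2)/(1+(K1+K2)*(K3+K4))], K5; result (6*s^4 - 8*s^2 - 2*s)/(6*s^5 + 12*s^4 - 33*s^3 - 15*s^2 + 13*s + 4)
DC gain: substitute s = 0 into T(s) from step 4: T(0) = 0/4 = 0.

Final answer: 0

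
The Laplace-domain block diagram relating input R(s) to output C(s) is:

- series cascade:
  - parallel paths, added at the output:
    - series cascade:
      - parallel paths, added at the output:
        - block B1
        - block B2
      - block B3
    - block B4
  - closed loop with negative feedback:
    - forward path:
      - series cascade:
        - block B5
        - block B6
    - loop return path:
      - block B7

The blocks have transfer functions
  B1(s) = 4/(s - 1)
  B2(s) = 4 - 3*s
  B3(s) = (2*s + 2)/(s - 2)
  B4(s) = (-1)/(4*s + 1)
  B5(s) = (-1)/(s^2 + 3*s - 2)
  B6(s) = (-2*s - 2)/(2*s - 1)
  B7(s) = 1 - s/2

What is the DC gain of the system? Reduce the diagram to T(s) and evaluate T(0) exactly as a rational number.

First reduce the diagram to T(s).

1. reduce the parallel group B1, B2 -> (-3*s^2 + 7*s)/(s - 1)
2. combine (B1+B2), B3 in series -> (-6*s^3 + 8*s^2 + 14*s)/(s^2 - 3*s + 2)
3. add ((B1+B2)*B3), B4 (parallel) -> (-24*s^4 + 26*s^3 + 63*s^2 + 17*s - 2)/(4*s^3 - 11*s^2 + 5*s + 2)
4. multiply B5, B6 (series) -> (2*s + 2)/(2*s^3 + 5*s^2 - 7*s + 2)
5. collapse the loop ((B5*B6) forward, B7 return) -> (s + 1)/(s^3 + 2*s^2 - 3*s + 2)
6. series reduction of (((B1+B2)*B3)+B4), [(B5*B6)/(1+(B5*B6)*B7)] -> (-24*s^5 + 2*s^4 + 89*s^3 + 80*s^2 + 15*s - 2)/(4*s^6 - 3*s^5 - 29*s^4 + 53*s^3 - 33*s^2 + 4*s + 4)
Evaluating the step-6 result (the overall T(s)) at s = 0 gives T(0) = -2/4 = -1/2.

Answer: -1/2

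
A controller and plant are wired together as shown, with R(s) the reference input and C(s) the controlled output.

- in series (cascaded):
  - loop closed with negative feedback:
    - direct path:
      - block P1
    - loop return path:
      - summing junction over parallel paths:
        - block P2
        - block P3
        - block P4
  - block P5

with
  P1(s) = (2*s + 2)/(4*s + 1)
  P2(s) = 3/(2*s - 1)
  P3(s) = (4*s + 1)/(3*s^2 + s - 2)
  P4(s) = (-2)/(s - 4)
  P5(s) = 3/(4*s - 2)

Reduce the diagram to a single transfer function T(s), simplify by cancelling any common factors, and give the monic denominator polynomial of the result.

The answer is s^4 - 9*s^3/2 - 41*s^2/24 - s/6 + 5/3.

Reasoning:
Step 1: add P2, P3, P4 (parallel), giving (5*s^3 - 65*s^2 - s + 24)/(6*s^4 - 25*s^3 - s^2 + 22*s - 8)
Step 2: apply the feedback formula to P1, (P2+P3+P4), giving (12*s^4 - 50*s^3 - 2*s^2 + 44*s - 16)/(24*s^4 - 108*s^3 - 41*s^2 - 4*s + 40)
Step 3: series reduction of [P1/(1+P1*(P2+P3+P4))], P5, giving (9*s^3 - 33*s^2 - 18*s + 24)/(24*s^4 - 108*s^3 - 41*s^2 - 4*s + 40)
That last expression is T(s), already simplified. Scaling its denominator by 1/24 (the reciprocal of the leading coefficient) yields the monic denominator.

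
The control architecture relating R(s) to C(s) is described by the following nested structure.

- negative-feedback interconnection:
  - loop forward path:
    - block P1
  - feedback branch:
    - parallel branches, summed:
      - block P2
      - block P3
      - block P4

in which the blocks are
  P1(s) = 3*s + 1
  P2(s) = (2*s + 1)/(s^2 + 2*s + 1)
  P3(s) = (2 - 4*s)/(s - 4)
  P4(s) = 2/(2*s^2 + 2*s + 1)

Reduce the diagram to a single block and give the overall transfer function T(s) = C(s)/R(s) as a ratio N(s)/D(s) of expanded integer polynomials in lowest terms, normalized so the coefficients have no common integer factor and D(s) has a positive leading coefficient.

Step 1. parallel reduction of P2, P3, P4; result (-8*s^5 - 16*s^4 - 24*s^3 - 26*s^2 - 25*s - 10)/(2*s^5 - 2*s^4 - 17*s^3 - 24*s^2 - 15*s - 4)
Step 2. close the feedback loop around P1, (P2+P3+P4): this yields T(s), and no further normalization is needed

Hence the answer: (-6*s^6 + 4*s^5 + 53*s^4 + 89*s^3 + 69*s^2 + 27*s + 4)/(24*s^6 + 54*s^5 + 90*s^4 + 119*s^3 + 125*s^2 + 70*s + 14)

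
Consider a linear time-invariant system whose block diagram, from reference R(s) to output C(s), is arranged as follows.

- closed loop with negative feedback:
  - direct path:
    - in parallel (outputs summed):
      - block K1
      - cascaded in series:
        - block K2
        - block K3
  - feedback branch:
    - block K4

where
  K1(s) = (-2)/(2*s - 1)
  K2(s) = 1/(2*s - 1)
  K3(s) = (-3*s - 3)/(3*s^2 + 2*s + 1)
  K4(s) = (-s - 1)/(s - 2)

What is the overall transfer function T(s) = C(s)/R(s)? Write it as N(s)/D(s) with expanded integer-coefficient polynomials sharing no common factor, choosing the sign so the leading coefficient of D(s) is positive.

1. cascade K2, K3; result (-3*s - 3)/(6*s^3 + s^2 - 1)
2. sum the parallel branches K1, (K2*K3); result (-6*s^2 - 7*s - 5)/(6*s^3 + s^2 - 1)
3. apply the feedback formula to (K1+(K2*K3)), K4: this yields T(s), and no further normalization is needed

Answer: (-6*s^3 + 5*s^2 + 9*s + 10)/(6*s^4 - 5*s^3 + 11*s^2 + 11*s + 7)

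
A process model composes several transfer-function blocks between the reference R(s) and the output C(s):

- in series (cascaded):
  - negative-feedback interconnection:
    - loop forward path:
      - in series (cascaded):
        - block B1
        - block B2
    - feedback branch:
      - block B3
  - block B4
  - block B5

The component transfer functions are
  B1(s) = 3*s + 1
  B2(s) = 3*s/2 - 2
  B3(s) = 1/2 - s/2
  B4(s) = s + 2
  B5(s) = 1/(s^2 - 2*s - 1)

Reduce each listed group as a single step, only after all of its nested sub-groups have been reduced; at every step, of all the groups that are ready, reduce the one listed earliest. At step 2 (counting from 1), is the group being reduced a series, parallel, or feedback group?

Reducing step by step:

Step 1 - cascade B1, B2
Step 2 - close the feedback loop around (B1*B2), B3
Step 3 - series reduction of [(B1*B2)/(1+(B1*B2)*B3)], B4, B5
Step 2: feedback.

Answer: feedback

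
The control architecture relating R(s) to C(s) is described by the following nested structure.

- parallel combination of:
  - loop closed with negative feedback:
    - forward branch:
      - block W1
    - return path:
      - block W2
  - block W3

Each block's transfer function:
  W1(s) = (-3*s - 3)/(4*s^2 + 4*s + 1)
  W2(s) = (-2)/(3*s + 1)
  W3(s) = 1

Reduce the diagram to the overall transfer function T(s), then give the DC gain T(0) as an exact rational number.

(1) close the feedback loop around W1, W2 -> (-9*s^2 - 12*s - 3)/(12*s^3 + 16*s^2 + 13*s + 7)
(2) reduce the parallel group [W1/(1+W1*W2)], W3 -> (12*s^3 + 7*s^2 + s + 4)/(12*s^3 + 16*s^2 + 13*s + 7)
Evaluating the step-2 result (the overall T(s)) at s = 0 gives T(0) = 4/7.

Therefore the answer is 4/7.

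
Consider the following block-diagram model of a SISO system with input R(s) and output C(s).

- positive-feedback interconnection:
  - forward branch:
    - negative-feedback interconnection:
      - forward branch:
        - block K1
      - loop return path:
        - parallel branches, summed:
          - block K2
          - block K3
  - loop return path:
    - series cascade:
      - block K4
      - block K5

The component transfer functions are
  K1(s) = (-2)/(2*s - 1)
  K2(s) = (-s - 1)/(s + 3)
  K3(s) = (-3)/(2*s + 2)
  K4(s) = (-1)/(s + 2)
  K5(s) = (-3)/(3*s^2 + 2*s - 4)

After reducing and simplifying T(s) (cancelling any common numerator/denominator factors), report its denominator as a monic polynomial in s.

[1] parallel reduction of K2, K3, giving (-2*s^2 - 7*s - 11)/(2*s^2 + 8*s + 6)
[2] collapse the loop (K1 forward, (K2+K3) return), giving (-2*s^2 - 8*s - 6)/(2*s^3 + 9*s^2 + 9*s + 8)
[3] cascade K4, K5, giving 3/(3*s^3 + 8*s^2 - 8)
[4] reduce the feedback loop with forward [K1/(1+K1*(K2+K3))] and return (K4*K5), giving (-6*s^5 - 40*s^4 - 82*s^3 - 32*s^2 + 64*s + 48)/(6*s^6 + 43*s^5 + 99*s^4 + 80*s^3 - 2*s^2 - 48*s - 46)
The result of step 4 is T(s) in lowest terms. Its denominator has leading coefficient 6; dividing the denominator through by 6 makes it monic.

Therefore the answer is s^6 + 43*s^5/6 + 33*s^4/2 + 40*s^3/3 - s^2/3 - 8*s - 23/3.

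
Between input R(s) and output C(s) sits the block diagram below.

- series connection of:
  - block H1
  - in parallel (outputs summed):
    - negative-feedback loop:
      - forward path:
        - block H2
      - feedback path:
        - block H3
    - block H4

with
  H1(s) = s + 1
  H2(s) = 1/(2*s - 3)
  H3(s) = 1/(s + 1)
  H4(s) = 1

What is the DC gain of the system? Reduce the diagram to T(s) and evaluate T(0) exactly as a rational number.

First reduce the diagram to T(s).

Step 1 - collapse the loop (H2 forward, H3 return) gives (s + 1)/(2*s^2 - s - 2)
Step 2 - combine [H2/(1+H2*H3)], H4 in parallel gives (2*s^2 - 1)/(2*s^2 - s - 2)
Step 3 - series reduction of H1, ([H2/(1+H2*H3)]+H4) gives (2*s^3 + 2*s^2 - s - 1)/(2*s^2 - s - 2)
Evaluating the step-3 result (the overall T(s)) at s = 0 gives T(0) = -1/(-2) = 1/2.

Answer: 1/2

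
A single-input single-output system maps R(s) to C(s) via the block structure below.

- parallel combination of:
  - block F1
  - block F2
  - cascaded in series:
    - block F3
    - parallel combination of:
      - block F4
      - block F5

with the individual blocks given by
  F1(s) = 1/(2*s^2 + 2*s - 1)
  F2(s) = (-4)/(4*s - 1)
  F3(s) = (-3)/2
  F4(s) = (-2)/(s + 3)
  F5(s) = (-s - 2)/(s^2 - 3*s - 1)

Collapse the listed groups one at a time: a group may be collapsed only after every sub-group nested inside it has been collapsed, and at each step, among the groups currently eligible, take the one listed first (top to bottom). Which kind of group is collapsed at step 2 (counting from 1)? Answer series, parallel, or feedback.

1. add F4, F5 (parallel)
2. cascade F3, (F4+F5)
3. reduce the parallel group F1, F2, (F3*(F4+F5))
Step 2 collapses a series group.

Therefore the answer is series.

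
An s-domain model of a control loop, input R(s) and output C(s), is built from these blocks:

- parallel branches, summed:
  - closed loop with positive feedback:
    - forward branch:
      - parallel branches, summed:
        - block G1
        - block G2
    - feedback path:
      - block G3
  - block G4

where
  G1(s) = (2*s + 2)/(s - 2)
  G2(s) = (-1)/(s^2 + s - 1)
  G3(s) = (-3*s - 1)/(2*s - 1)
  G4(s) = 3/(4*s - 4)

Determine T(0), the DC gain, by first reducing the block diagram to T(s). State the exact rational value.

Reducing step by step:

[1] sum the parallel branches G1, G2 gives (2*s^3 + 4*s^2 - s)/(s^3 - s^2 - 3*s + 2)
[2] collapse the loop ((G1+G2) forward, G3 return) gives (4*s^4 + 6*s^3 - 6*s^2 + s)/(8*s^4 + 11*s^3 - 4*s^2 + 6*s - 2)
[3] parallel reduction of [(G1+G2)/(1-(G1+G2)*G3)], G4 gives (16*s^5 + 32*s^4 - 15*s^3 + 16*s^2 + 14*s - 6)/(32*s^5 + 12*s^4 - 60*s^3 + 40*s^2 - 32*s + 8)
Step 3 gives the overall T(s). Then T(0) = -6/8 = -3/4.

Answer: -3/4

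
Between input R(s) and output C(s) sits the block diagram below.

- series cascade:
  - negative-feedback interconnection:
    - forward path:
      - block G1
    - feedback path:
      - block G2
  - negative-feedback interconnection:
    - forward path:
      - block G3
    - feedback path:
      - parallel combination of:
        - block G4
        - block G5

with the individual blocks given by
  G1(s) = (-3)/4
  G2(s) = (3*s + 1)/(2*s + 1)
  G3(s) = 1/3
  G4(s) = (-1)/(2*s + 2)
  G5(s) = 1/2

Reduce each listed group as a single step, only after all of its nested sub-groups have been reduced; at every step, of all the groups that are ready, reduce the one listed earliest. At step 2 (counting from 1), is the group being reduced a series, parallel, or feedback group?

Step 1 - close the feedback loop around G1, G2
Step 2 - reduce the parallel group G4, G5
Step 3 - apply the feedback formula to G3, (G4+G5)
Step 4 - multiply [G1/(1+G1*G2)], [G3/(1+G3*(G4+G5))] (series)
At step 2 the group reduced is parallel.

Therefore the answer is parallel.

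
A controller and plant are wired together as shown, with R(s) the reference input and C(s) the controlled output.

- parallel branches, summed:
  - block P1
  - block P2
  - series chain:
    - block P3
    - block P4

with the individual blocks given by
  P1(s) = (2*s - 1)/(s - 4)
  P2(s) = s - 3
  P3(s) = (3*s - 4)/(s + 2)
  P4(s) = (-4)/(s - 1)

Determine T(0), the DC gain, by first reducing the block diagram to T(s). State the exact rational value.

Reducing step by step:

(1) combine P3, P4 in series = (16 - 12*s)/(s^2 + s - 2)
(2) sum the parallel branches P1, P2, (P3*P4) = (s^4 - 4*s^3 - 8*s^2 + 85*s - 86)/(s^3 - 3*s^2 - 6*s + 8)
That last expression is T(s); at s = 0 only the constant terms survive, so T(0) = -86/8 = -43/4.

Answer: -43/4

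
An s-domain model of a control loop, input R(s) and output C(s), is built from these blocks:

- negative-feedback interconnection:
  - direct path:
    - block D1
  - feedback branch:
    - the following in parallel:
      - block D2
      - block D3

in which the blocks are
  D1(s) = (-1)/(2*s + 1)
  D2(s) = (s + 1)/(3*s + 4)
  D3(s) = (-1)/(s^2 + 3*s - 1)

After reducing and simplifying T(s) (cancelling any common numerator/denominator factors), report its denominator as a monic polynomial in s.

Reducing step by step:

1. parallel reduction of D2, D3: (s^3 + 4*s^2 - s - 5)/(3*s^3 + 13*s^2 + 9*s - 4)
2. reduce the feedback loop with forward D1 and return (D2+D3): (-3*s^3 - 13*s^2 - 9*s + 4)/(6*s^4 + 28*s^3 + 27*s^2 + 2*s + 1)
The result of step 2 is T(s) in lowest terms. Its denominator has leading coefficient 6; dividing the denominator through by 6 makes it monic.

Answer: s^4 + 14*s^3/3 + 9*s^2/2 + s/3 + 1/6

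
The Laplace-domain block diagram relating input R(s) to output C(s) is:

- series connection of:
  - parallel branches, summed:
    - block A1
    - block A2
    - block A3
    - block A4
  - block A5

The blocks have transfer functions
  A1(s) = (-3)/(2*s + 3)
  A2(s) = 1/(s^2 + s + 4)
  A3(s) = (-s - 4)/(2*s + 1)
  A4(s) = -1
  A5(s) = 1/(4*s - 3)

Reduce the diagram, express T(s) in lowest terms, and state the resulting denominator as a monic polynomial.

Step 1 - reduce the parallel group A1, A2, A3, A4 gives (-6*s^4 - 31*s^3 - 63*s^2 - 110*s - 69)/(4*s^4 + 12*s^3 + 27*s^2 + 35*s + 12)
Step 2 - cascade (A1+A2+A3+A4), A5 gives (-6*s^4 - 31*s^3 - 63*s^2 - 110*s - 69)/(16*s^5 + 36*s^4 + 72*s^3 + 59*s^2 - 57*s - 36)
No further cancellation is possible in the step-2 result, so that is T(s). Its denominator becomes monic after dividing by the leading coefficient 16.

Therefore the answer is s^5 + 9*s^4/4 + 9*s^3/2 + 59*s^2/16 - 57*s/16 - 9/4.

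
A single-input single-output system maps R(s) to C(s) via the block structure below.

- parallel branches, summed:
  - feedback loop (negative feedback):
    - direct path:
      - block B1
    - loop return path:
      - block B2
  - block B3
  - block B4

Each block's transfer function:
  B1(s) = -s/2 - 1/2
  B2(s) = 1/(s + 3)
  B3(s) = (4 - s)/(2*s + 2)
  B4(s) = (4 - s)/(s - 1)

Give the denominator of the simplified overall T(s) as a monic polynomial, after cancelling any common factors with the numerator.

Step 1 - feedback reduction of B1, B2: (-s^2 - 4*s - 3)/(s + 5)
Step 2 - combine [B1/(1+B1*B2)], B3, B4 in parallel: (-2*s^4 - 11*s^3 - 8*s^2 + 67*s + 26)/(2*s^3 + 10*s^2 - 2*s - 10)
T(s) is the step-2 result (common factors already cancelled). Leading coefficient of the denominator: 2. Divide through by 2 for the monic polynomial.

Therefore the answer is s^3 + 5*s^2 - s - 5.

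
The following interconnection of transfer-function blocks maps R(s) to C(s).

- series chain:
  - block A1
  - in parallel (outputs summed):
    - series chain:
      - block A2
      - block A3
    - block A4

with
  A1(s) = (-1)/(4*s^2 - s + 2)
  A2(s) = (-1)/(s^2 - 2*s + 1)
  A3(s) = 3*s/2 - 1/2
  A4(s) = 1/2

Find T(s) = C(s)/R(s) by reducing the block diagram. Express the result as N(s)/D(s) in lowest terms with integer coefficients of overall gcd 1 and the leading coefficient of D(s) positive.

First reduce the diagram to T(s).

(1) combine A2, A3 in series gives (1 - 3*s)/(2*s^2 - 4*s + 2)
(2) combine (A2*A3), A4 in parallel gives (s^2 - 5*s + 2)/(2*s^2 - 4*s + 2)
(3) cascade A1, ((A2*A3)+A4): this yields T(s), and no further normalization is needed

Answer: (-s^2 + 5*s - 2)/(8*s^4 - 18*s^3 + 16*s^2 - 10*s + 4)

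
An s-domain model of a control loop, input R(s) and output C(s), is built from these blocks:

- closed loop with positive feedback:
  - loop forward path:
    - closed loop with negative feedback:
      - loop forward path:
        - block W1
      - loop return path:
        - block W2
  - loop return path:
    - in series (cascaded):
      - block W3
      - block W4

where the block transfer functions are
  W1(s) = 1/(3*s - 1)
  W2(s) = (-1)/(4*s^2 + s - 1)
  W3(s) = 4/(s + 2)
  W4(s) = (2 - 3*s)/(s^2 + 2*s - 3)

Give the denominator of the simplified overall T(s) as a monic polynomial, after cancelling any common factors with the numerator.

Step 1. reduce the feedback loop with forward W1 and return W2 = (4*s^2 + s - 1)/(12*s^3 - s^2 - 4*s)
Step 2. reduce the series chain W3, W4 = (8 - 12*s)/(s^3 + 4*s^2 + s - 6)
Step 3. close the feedback loop around [W1/(1+W1*W2)], (W3*W4) = (4*s^5 + 17*s^4 + 7*s^3 - 27*s^2 - 7*s + 6)/(12*s^6 + 47*s^5 + 4*s^4 - 41*s^3 - 18*s^2 + 4*s + 8)
That last expression is T(s), already simplified. Scaling its denominator by 1/12 (the reciprocal of the leading coefficient) yields the monic denominator.

Therefore the answer is s^6 + 47*s^5/12 + s^4/3 - 41*s^3/12 - 3*s^2/2 + s/3 + 2/3.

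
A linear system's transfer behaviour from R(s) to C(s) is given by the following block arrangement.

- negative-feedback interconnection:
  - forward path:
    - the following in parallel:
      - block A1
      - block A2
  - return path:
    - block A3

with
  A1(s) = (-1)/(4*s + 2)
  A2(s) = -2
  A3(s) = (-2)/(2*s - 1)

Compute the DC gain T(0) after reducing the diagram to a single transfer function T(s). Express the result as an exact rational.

1. reduce the parallel group A1, A2 gives (-8*s - 5)/(4*s + 2)
2. reduce the feedback loop with forward (A1+A2) and return A3 gives (-16*s^2 - 2*s + 5)/(8*s^2 + 16*s + 8)
The step-2 result is T(s). Setting s = 0: T(0) = 5/8.

Answer: 5/8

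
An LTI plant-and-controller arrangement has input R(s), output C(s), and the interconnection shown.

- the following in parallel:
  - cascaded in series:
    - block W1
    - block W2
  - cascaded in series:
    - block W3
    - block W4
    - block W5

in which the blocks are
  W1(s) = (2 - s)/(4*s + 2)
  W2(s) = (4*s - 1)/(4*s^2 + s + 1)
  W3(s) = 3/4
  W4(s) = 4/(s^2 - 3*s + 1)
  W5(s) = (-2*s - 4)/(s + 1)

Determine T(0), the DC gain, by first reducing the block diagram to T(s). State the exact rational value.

Answer: -13

Working:
[1] reduce the series chain W1, W2 gives (-4*s^2 + 9*s - 2)/(16*s^3 + 12*s^2 + 6*s + 2)
[2] reduce the series chain W3, W4, W5 gives (-6*s - 12)/(s^3 - 2*s^2 - 2*s + 1)
[3] combine (W1*W2), (W3*W4*W5) in parallel gives (-4*s^5 - 79*s^4 - 276*s^3 - 198*s^2 - 71*s - 26)/(16*s^6 - 20*s^5 - 50*s^4 - 18*s^3 - 4*s^2 + 2*s + 2)
Evaluating the step-3 result (the overall T(s)) at s = 0 gives T(0) = -26/2 = -13.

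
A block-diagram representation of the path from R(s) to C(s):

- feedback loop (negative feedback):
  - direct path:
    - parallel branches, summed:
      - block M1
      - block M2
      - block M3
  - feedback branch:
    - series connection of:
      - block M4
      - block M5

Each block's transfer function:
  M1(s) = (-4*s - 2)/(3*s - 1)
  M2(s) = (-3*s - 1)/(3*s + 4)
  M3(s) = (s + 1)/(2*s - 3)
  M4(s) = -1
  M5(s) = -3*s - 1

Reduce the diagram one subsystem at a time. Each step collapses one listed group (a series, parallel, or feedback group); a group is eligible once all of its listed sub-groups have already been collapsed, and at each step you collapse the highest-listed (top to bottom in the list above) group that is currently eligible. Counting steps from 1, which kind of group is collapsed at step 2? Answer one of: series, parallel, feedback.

(1) parallel reduction of M1, M2, M3
(2) series reduction of M4, M5
(3) collapse the loop ((M1+M2+M3) forward, (M4*M5) return)
Step 2: series.

Answer: series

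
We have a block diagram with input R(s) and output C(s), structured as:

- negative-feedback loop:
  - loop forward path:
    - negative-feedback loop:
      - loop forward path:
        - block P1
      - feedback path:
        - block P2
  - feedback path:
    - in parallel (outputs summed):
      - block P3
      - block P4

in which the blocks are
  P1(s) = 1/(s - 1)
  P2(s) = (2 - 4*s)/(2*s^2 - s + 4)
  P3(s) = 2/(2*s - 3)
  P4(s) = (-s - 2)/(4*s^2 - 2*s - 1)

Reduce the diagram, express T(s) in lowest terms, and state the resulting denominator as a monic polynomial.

The answer is s^6 - 7*s^5/2 + 19*s^4/4 - 27*s^3/8 + 4*s^2 - 29*s/16 + 5/8.

Reasoning:
Step 1 - apply the feedback formula to P1, P2 gives (2*s^2 - s + 4)/(2*s^3 - 3*s^2 + s - 2)
Step 2 - sum the parallel branches P3, P4 gives (6*s^2 - 5*s + 4)/(8*s^3 - 16*s^2 + 4*s + 3)
Step 3 - apply the feedback formula to [P1/(1+P1*P2)], (P3+P4) gives (16*s^5 - 40*s^4 + 56*s^3 - 62*s^2 + 13*s + 12)/(16*s^6 - 56*s^5 + 76*s^4 - 54*s^3 + 64*s^2 - 29*s + 10)
T(s) is the step-3 result (common factors already cancelled). Leading coefficient of the denominator: 16. Divide through by 16 for the monic polynomial.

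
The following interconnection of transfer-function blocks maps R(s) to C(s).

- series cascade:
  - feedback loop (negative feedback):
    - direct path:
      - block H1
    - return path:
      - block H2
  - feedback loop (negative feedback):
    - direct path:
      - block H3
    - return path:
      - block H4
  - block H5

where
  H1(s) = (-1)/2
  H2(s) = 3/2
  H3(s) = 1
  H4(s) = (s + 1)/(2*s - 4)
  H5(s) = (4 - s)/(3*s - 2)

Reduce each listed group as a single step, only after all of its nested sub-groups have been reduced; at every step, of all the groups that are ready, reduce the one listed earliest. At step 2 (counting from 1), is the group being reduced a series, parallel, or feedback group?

1. apply the feedback formula to H1, H2
2. feedback reduction of H3, H4
3. combine [H1/(1+H1*H2)], [H3/(1+H3*H4)], H5 in series
At step 2 the group reduced is feedback.

Final answer: feedback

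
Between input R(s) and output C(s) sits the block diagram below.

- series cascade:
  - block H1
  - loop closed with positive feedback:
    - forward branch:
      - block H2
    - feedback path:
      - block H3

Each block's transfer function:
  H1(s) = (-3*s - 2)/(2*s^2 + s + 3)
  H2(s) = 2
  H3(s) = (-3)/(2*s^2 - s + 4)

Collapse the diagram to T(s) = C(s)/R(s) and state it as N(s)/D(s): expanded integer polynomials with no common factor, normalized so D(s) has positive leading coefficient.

Answer: (-12*s^3 - 2*s^2 - 20*s - 16)/(4*s^4 + 25*s^2 + 7*s + 30)

Working:
1. apply the feedback formula to H2, H3: (4*s^2 - 2*s + 8)/(2*s^2 - s + 10)
2. reduce the series chain H1, [H2/(1-H2*H3)], which is the overall transfer function T(s) = C(s)/R(s) in lowest terms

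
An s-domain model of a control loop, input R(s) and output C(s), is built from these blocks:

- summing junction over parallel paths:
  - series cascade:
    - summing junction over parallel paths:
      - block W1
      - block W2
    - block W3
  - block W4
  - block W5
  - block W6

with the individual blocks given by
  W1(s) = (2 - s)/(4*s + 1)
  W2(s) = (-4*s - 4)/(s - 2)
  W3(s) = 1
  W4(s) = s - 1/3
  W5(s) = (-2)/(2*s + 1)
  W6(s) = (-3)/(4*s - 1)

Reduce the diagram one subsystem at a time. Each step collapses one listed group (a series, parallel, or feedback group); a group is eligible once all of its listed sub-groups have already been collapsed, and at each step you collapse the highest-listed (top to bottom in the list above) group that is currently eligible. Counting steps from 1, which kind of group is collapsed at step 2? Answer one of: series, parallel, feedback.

Reducing step by step:

[1] parallel reduction of W1, W2
[2] series reduction of (W1+W2), W3
[3] sum the parallel branches ((W1+W2)*W3), W4, W5, W6
The group at step 2 is a series group.

Answer: series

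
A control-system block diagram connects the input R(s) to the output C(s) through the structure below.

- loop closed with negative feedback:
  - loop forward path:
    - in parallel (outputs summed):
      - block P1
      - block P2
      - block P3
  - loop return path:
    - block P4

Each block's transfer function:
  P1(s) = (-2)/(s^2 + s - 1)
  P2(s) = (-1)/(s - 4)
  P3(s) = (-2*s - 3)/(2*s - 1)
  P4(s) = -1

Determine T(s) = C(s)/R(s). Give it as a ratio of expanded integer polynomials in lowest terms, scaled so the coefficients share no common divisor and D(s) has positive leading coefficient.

1. sum the parallel branches P1, P2, P3 = (-2*s^4 + s^3 + 14*s^2 + 28*s - 21)/(2*s^4 - 7*s^3 - 7*s^2 + 13*s - 4)
2. collapse the loop ((P1+P2+P3) forward, P4 return); the result is T(s) itself (integer coefficients, no common factor, positive leading denominator coefficient)

Final answer: (-2*s^4 + s^3 + 14*s^2 + 28*s - 21)/(4*s^4 - 8*s^3 - 21*s^2 - 15*s + 17)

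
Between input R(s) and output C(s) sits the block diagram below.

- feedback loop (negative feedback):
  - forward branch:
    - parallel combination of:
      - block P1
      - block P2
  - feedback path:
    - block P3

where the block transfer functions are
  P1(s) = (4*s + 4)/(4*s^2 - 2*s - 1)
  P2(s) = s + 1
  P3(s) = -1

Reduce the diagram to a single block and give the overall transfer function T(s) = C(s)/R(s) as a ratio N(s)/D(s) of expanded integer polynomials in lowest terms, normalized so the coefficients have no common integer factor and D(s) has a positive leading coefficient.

Step 1 - sum the parallel branches P1, P2; result (4*s^3 + 2*s^2 + s + 3)/(4*s^2 - 2*s - 1)
Step 2 - collapse the loop ((P1+P2) forward, P3 return); the result is T(s) itself (integer coefficients, no common factor, positive leading denominator coefficient)

Therefore the answer is (-4*s^3 - 2*s^2 - s - 3)/(4*s^3 - 2*s^2 + 3*s + 4).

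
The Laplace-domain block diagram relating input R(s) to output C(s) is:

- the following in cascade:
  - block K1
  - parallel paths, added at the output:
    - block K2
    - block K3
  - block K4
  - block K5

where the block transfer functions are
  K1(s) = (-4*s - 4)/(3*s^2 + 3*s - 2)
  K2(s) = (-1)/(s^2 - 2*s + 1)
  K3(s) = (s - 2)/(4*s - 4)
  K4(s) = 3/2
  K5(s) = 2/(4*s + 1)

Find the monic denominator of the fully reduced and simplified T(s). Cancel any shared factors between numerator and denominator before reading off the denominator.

The answer is s^5 - 3*s^4/4 - 23*s^3/12 + 23*s^2/12 - s/12 - 1/6.

Reasoning:
Step 1: combine K2, K3 in parallel -> (s^2 - 3*s - 2)/(4*s^2 - 8*s + 4)
Step 2: combine K1, (K2+K3), K4, K5 in series -> (-3*s^3 + 6*s^2 + 15*s + 6)/(12*s^5 - 9*s^4 - 23*s^3 + 23*s^2 - s - 2)
No further cancellation is possible in the step-2 result, so that is T(s). Its denominator becomes monic after dividing by the leading coefficient 12.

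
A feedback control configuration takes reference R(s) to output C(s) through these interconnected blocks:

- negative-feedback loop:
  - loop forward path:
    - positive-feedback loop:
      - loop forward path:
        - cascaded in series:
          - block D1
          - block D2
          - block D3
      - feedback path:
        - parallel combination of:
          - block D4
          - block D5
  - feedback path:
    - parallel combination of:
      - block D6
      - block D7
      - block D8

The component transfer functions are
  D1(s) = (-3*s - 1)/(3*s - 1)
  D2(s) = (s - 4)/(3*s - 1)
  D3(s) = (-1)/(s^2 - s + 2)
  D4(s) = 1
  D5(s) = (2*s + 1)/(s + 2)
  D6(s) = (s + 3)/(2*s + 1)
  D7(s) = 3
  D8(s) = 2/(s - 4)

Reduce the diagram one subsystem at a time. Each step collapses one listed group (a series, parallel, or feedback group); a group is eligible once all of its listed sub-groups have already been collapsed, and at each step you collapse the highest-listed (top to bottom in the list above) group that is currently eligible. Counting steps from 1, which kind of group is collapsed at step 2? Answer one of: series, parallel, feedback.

(1) series reduction of D1, D2, D3
(2) parallel reduction of D4, D5
(3) collapse the loop ((D1*D2*D3) forward, (D4+D5) return)
(4) sum the parallel branches D6, D7, D8
(5) apply the feedback formula to [(D1*D2*D3)/(1-(D1*D2*D3)*(D4+D5))], (D6+D7+D8)
Step 2 collapses a parallel group.

Therefore the answer is parallel.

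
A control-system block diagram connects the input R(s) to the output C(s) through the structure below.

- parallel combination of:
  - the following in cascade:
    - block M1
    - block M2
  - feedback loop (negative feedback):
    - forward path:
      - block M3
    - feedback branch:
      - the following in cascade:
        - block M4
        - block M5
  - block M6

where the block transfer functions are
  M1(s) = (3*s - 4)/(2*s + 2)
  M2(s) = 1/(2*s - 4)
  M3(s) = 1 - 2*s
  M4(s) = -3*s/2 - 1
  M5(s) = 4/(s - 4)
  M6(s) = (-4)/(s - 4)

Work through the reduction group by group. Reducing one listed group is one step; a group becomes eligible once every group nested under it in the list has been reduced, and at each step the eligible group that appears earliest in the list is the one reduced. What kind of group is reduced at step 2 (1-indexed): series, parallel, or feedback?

Reducing step by step:

(1) cascade M1, M2
(2) series reduction of M4, M5
(3) reduce the feedback loop with forward M3 and return (M4*M5)
(4) add (M1*M2), [M3/(1+M3*(M4*M5))], M6 (parallel)
The group at step 2 is a series group.

Answer: series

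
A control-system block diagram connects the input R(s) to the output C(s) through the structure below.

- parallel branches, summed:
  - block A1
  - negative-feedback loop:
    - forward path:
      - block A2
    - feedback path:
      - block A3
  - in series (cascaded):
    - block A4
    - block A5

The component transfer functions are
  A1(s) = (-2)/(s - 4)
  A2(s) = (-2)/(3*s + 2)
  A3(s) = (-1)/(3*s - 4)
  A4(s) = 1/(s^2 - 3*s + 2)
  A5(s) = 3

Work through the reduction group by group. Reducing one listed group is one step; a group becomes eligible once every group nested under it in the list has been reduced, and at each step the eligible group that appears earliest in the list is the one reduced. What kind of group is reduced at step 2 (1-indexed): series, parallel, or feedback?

Step 1 - collapse the loop (A2 forward, A3 return)
Step 2 - reduce the series chain A4, A5
Step 3 - parallel reduction of A1, [A2/(1+A2*A3)], (A4*A5)
The group at step 2 is a series group.

Therefore the answer is series.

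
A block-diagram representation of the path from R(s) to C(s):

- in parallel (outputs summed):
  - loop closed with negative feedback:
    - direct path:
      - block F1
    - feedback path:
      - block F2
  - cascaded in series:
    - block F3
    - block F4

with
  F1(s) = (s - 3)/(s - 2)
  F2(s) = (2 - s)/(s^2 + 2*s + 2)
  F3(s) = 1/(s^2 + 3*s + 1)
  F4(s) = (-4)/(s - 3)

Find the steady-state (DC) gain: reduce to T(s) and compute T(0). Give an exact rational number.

Step 1: close the feedback loop around F1, F2 -> (s^3 - s^2 - 4*s - 6)/(s^3 - s^2 + 3*s - 10)
Step 2: combine F3, F4 in series -> (-4)/(s^3 - 8*s - 3)
Step 3: reduce the parallel group [F1/(1+F1*F2)], (F3*F4) -> (s^6 - s^5 - 12*s^4 - 5*s^3 + 39*s^2 + 48*s + 58)/(s^6 - s^5 - 5*s^4 - 5*s^3 - 21*s^2 + 71*s + 30)
The step-3 result is T(s). Setting s = 0: T(0) = 58/30 = 29/15.

Hence the answer: 29/15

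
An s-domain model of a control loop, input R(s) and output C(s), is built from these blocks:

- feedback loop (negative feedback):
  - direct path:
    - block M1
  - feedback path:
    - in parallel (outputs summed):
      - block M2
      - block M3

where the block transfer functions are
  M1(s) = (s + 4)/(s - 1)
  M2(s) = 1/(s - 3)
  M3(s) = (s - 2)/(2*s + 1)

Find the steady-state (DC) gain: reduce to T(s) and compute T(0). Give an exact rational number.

The answer is -12/31.

Reasoning:
1. reduce the parallel group M2, M3 -> (s^2 - 3*s + 7)/(2*s^2 - 5*s - 3)
2. feedback reduction of M1, (M2+M3) -> (2*s^3 + 3*s^2 - 23*s - 12)/(3*s^3 - 6*s^2 - 3*s + 31)
The step-2 result is T(s). Setting s = 0: T(0) = -12/31.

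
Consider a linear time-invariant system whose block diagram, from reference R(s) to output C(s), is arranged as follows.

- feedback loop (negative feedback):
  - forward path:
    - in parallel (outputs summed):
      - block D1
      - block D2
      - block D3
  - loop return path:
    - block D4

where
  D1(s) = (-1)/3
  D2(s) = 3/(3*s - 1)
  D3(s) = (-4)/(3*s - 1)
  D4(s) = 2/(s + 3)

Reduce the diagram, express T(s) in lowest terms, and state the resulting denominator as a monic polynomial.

(1) add D1, D2, D3 (parallel) = (-3*s - 2)/(9*s - 3)
(2) feedback reduction of (D1+D2+D3), D4 = (-3*s^2 - 11*s - 6)/(9*s^2 + 18*s - 13)
T(s) is the step-2 result (common factors already cancelled). Leading coefficient of the denominator: 9. Divide through by 9 for the monic polynomial.

Hence the answer: s^2 + 2*s - 13/9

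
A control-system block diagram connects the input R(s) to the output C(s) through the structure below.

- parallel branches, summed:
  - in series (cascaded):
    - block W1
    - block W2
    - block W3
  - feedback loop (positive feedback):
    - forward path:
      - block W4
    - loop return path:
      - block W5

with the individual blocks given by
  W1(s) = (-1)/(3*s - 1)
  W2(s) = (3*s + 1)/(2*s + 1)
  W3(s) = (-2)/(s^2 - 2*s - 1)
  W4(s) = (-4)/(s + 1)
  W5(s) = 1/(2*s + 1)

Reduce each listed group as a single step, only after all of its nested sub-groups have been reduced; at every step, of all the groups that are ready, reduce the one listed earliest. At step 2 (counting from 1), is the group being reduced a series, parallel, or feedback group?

Step 1: combine W1, W2, W3 in series
Step 2: reduce the feedback loop with forward W4 and return W5
Step 3: combine (W1*W2*W3), [W4/(1-W4*W5)] in parallel
The group at step 2 is a feedback group.

Therefore the answer is feedback.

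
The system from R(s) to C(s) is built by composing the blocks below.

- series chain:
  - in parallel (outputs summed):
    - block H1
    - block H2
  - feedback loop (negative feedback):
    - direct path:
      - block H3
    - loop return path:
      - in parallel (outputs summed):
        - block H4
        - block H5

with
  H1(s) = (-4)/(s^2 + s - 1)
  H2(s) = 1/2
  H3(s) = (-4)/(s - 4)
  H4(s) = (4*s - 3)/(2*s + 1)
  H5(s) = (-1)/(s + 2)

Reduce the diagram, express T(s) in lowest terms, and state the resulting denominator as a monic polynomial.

The answer is s^5 - 17*s^4/2 - 51*s^3/2 + 9*s^2/2 + 25*s - 10.

Reasoning:
Step 1 - parallel reduction of H1, H2: (s^2 + s - 9)/(2*s^2 + 2*s - 2)
Step 2 - sum the parallel branches H4, H5: (4*s^2 + 3*s - 7)/(2*s^2 + 5*s + 2)
Step 3 - close the feedback loop around H3, (H4+H5): (-8*s^2 - 20*s - 8)/(2*s^3 - 19*s^2 - 30*s + 20)
Step 4 - combine (H1+H2), [H3/(1+H3*(H4+H5))] in series: (-4*s^4 - 14*s^3 + 22*s^2 + 86*s + 36)/(2*s^5 - 17*s^4 - 51*s^3 + 9*s^2 + 50*s - 20)
T(s) is the step-4 result (common factors already cancelled). Leading coefficient of the denominator: 2. Divide through by 2 for the monic polynomial.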